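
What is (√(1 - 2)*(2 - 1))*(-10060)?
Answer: -10060*I ≈ -10060.0*I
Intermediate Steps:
(√(1 - 2)*(2 - 1))*(-10060) = (√(-1)*1)*(-10060) = (I*1)*(-10060) = I*(-10060) = -10060*I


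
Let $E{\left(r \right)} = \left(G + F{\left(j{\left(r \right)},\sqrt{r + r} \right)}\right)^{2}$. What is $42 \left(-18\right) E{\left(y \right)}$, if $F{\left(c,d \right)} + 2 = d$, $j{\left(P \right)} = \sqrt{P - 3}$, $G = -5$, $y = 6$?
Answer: $-46116 + 21168 \sqrt{3} \approx -9452.0$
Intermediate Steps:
$j{\left(P \right)} = \sqrt{-3 + P}$
$F{\left(c,d \right)} = -2 + d$
$E{\left(r \right)} = \left(-7 + \sqrt{2} \sqrt{r}\right)^{2}$ ($E{\left(r \right)} = \left(-5 + \left(-2 + \sqrt{r + r}\right)\right)^{2} = \left(-5 + \left(-2 + \sqrt{2 r}\right)\right)^{2} = \left(-5 + \left(-2 + \sqrt{2} \sqrt{r}\right)\right)^{2} = \left(-7 + \sqrt{2} \sqrt{r}\right)^{2}$)
$42 \left(-18\right) E{\left(y \right)} = 42 \left(-18\right) \left(-7 + \sqrt{2} \sqrt{6}\right)^{2} = - 756 \left(-7 + 2 \sqrt{3}\right)^{2}$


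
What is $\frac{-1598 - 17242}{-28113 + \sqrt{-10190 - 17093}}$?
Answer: $\frac{132412230}{197592013} + \frac{4710 i \sqrt{27283}}{197592013} \approx 0.67013 + 0.0039373 i$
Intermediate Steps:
$\frac{-1598 - 17242}{-28113 + \sqrt{-10190 - 17093}} = - \frac{18840}{-28113 + \sqrt{-27283}} = - \frac{18840}{-28113 + i \sqrt{27283}}$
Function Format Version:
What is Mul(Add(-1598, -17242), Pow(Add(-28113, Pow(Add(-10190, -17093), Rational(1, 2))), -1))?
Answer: Add(Rational(132412230, 197592013), Mul(Rational(4710, 197592013), I, Pow(27283, Rational(1, 2)))) ≈ Add(0.67013, Mul(0.0039373, I))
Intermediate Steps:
Mul(Add(-1598, -17242), Pow(Add(-28113, Pow(Add(-10190, -17093), Rational(1, 2))), -1)) = Mul(-18840, Pow(Add(-28113, Pow(-27283, Rational(1, 2))), -1)) = Mul(-18840, Pow(Add(-28113, Mul(I, Pow(27283, Rational(1, 2)))), -1))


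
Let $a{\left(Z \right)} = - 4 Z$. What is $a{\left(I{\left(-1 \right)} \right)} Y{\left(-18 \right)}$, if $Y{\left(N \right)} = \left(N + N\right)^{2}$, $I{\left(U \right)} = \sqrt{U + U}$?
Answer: $- 5184 i \sqrt{2} \approx - 7331.3 i$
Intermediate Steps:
$I{\left(U \right)} = \sqrt{2} \sqrt{U}$ ($I{\left(U \right)} = \sqrt{2 U} = \sqrt{2} \sqrt{U}$)
$Y{\left(N \right)} = 4 N^{2}$ ($Y{\left(N \right)} = \left(2 N\right)^{2} = 4 N^{2}$)
$a{\left(I{\left(-1 \right)} \right)} Y{\left(-18 \right)} = - 4 \sqrt{2} \sqrt{-1} \cdot 4 \left(-18\right)^{2} = - 4 \sqrt{2} i 4 \cdot 324 = - 4 i \sqrt{2} \cdot 1296 = - 5184 i \sqrt{2}$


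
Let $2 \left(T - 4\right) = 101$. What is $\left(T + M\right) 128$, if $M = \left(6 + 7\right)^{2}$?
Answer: $28608$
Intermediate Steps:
$M = 169$ ($M = 13^{2} = 169$)
$T = \frac{109}{2}$ ($T = 4 + \frac{1}{2} \cdot 101 = 4 + \frac{101}{2} = \frac{109}{2} \approx 54.5$)
$\left(T + M\right) 128 = \left(\frac{109}{2} + 169\right) 128 = \frac{447}{2} \cdot 128 = 28608$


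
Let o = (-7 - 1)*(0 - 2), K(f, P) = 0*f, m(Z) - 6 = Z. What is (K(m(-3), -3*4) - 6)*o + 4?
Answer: -92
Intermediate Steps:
m(Z) = 6 + Z
K(f, P) = 0
o = 16 (o = -8*(-2) = 16)
(K(m(-3), -3*4) - 6)*o + 4 = (0 - 6)*16 + 4 = -6*16 + 4 = -96 + 4 = -92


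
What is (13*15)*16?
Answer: 3120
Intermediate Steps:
(13*15)*16 = 195*16 = 3120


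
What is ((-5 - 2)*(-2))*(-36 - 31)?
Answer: -938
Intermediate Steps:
((-5 - 2)*(-2))*(-36 - 31) = -7*(-2)*(-67) = 14*(-67) = -938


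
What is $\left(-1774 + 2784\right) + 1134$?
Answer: $2144$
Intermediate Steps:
$\left(-1774 + 2784\right) + 1134 = 1010 + 1134 = 2144$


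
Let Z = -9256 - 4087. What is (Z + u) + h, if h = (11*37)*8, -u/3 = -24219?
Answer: 62570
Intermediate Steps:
Z = -13343
u = 72657 (u = -3*(-24219) = 72657)
h = 3256 (h = 407*8 = 3256)
(Z + u) + h = (-13343 + 72657) + 3256 = 59314 + 3256 = 62570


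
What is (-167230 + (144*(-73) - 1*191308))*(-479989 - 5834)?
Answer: 179292978150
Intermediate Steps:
(-167230 + (144*(-73) - 1*191308))*(-479989 - 5834) = (-167230 + (-10512 - 191308))*(-485823) = (-167230 - 201820)*(-485823) = -369050*(-485823) = 179292978150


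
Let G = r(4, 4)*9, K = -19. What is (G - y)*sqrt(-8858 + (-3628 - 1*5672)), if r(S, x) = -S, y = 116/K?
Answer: -568*I*sqrt(18158)/19 ≈ -4028.4*I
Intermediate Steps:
y = -116/19 (y = 116/(-19) = 116*(-1/19) = -116/19 ≈ -6.1053)
G = -36 (G = -1*4*9 = -4*9 = -36)
(G - y)*sqrt(-8858 + (-3628 - 1*5672)) = (-36 - 1*(-116/19))*sqrt(-8858 + (-3628 - 1*5672)) = (-36 + 116/19)*sqrt(-8858 + (-3628 - 5672)) = -568*sqrt(-8858 - 9300)/19 = -568*I*sqrt(18158)/19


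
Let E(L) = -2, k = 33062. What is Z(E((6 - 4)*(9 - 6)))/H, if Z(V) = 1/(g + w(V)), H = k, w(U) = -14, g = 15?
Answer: 1/33062 ≈ 3.0246e-5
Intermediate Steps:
H = 33062
Z(V) = 1 (Z(V) = 1/(15 - 14) = 1/1 = 1)
Z(E((6 - 4)*(9 - 6)))/H = 1/33062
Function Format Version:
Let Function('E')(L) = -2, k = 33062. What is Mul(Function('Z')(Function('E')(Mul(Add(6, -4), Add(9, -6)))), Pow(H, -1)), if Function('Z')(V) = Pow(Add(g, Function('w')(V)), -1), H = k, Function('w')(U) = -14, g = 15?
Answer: Rational(1, 33062) ≈ 3.0246e-5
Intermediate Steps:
H = 33062
Function('Z')(V) = 1 (Function('Z')(V) = Pow(Add(15, -14), -1) = Pow(1, -1) = 1)
Mul(Function('Z')(Function('E')(Mul(Add(6, -4), Add(9, -6)))), Pow(H, -1)) = Mul(1, Pow(33062, -1)) = Mul(1, Rational(1, 33062)) = Rational(1, 33062)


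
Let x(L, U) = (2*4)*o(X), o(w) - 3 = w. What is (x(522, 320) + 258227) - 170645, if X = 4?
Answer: 87638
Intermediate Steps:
o(w) = 3 + w
x(L, U) = 56 (x(L, U) = (2*4)*(3 + 4) = 8*7 = 56)
(x(522, 320) + 258227) - 170645 = (56 + 258227) - 170645 = 258283 - 170645 = 87638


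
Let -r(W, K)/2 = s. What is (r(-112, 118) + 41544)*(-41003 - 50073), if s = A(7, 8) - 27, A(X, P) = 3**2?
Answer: -3786940080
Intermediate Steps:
A(X, P) = 9
s = -18 (s = 9 - 27 = -18)
r(W, K) = 36 (r(W, K) = -2*(-18) = 36)
(r(-112, 118) + 41544)*(-41003 - 50073) = (36 + 41544)*(-41003 - 50073) = 41580*(-91076) = -3786940080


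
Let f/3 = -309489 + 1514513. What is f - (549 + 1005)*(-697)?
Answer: 4698210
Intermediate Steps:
f = 3615072 (f = 3*(-309489 + 1514513) = 3*1205024 = 3615072)
f - (549 + 1005)*(-697) = 3615072 - (549 + 1005)*(-697) = 3615072 - 1554*(-697) = 3615072 - 1*(-1083138) = 3615072 + 1083138 = 4698210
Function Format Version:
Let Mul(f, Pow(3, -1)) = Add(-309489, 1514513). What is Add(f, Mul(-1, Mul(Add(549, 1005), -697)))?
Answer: 4698210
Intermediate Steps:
f = 3615072 (f = Mul(3, Add(-309489, 1514513)) = Mul(3, 1205024) = 3615072)
Add(f, Mul(-1, Mul(Add(549, 1005), -697))) = Add(3615072, Mul(-1, Mul(Add(549, 1005), -697))) = Add(3615072, Mul(-1, Mul(1554, -697))) = Add(3615072, Mul(-1, -1083138)) = Add(3615072, 1083138) = 4698210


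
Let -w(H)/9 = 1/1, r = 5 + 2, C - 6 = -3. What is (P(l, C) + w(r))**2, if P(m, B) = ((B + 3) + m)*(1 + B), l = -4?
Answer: 1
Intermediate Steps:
C = 3 (C = 6 - 3 = 3)
P(m, B) = (1 + B)*(3 + B + m) (P(m, B) = ((3 + B) + m)*(1 + B) = (3 + B + m)*(1 + B) = (1 + B)*(3 + B + m))
r = 7
w(H) = -9 (w(H) = -9/1 = -9*1 = -9)
(P(l, C) + w(r))**2 = ((3 - 4 + 3**2 + 4*3 + 3*(-4)) - 9)**2 = ((3 - 4 + 9 + 12 - 12) - 9)**2 = (8 - 9)**2 = (-1)**2 = 1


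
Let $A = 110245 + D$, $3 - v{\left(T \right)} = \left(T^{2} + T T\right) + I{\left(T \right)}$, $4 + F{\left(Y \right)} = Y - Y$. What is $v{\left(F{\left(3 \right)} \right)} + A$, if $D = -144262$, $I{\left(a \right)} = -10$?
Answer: $-34036$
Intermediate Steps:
$F{\left(Y \right)} = -4$ ($F{\left(Y \right)} = -4 + \left(Y - Y\right) = -4 + 0 = -4$)
$v{\left(T \right)} = 13 - 2 T^{2}$ ($v{\left(T \right)} = 3 - \left(\left(T^{2} + T T\right) - 10\right) = 3 - \left(\left(T^{2} + T^{2}\right) - 10\right) = 3 - \left(2 T^{2} - 10\right) = 3 - \left(-10 + 2 T^{2}\right) = 13 - 2 T^{2}$)
$A = -34017$ ($A = 110245 - 144262 = -34017$)
$v{\left(F{\left(3 \right)} \right)} + A = \left(13 - 2 \left(-4\right)^{2}\right) - 34017 = \left(13 - 32\right) - 34017 = -19 - 34017 = -34036$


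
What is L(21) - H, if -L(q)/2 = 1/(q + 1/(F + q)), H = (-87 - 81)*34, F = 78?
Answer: 5940381/1040 ≈ 5711.9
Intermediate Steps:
H = -5712 (H = -168*34 = -5712)
L(q) = -2/(q + 1/(78 + q))
L(21) - H = 2*(-78 - 1*21)/(1 + 21**2 + 78*21) - 1*(-5712) = 2*(-78 - 21)/(1 + 441 + 1638) + 5712 = 2*(-99)/2080 + 5712 = 2*(1/2080)*(-99) + 5712 = -99/1040 + 5712 = 5940381/1040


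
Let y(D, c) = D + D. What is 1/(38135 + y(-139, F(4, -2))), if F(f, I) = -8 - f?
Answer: 1/37857 ≈ 2.6415e-5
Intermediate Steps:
y(D, c) = 2*D
1/(38135 + y(-139, F(4, -2))) = 1/(38135 + 2*(-139)) = 1/(38135 - 278) = 1/37857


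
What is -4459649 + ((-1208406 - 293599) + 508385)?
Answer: -5453269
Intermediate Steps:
-4459649 + ((-1208406 - 293599) + 508385) = -4459649 + (-1502005 + 508385) = -4459649 - 993620 = -5453269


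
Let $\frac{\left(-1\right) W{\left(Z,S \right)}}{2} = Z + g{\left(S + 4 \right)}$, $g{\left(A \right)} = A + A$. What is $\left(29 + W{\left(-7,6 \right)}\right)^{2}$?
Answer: $9$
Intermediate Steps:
$g{\left(A \right)} = 2 A$
$W{\left(Z,S \right)} = -16 - 4 S - 2 Z$ ($W{\left(Z,S \right)} = - 2 \left(Z + 2 \left(S + 4\right)\right) = - 2 \left(Z + 2 \left(4 + S\right)\right) = - 2 \left(Z + \left(8 + 2 S\right)\right) = - 2 \left(8 + Z + 2 S\right) = -16 - 4 S - 2 Z$)
$\left(29 + W{\left(-7,6 \right)}\right)^{2} = \left(29 - 26\right)^{2} = 3^{2} = 9$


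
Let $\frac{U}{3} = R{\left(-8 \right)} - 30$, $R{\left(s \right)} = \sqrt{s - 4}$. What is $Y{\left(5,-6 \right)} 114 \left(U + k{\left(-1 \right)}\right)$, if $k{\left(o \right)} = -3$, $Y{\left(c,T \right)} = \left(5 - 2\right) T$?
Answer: $190836 - 12312 i \sqrt{3} \approx 1.9084 \cdot 10^{5} - 21325.0 i$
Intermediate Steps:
$Y{\left(c,T \right)} = 3 T$ ($Y{\left(c,T \right)} = \left(5 - 2\right) T = 3 T$)
$R{\left(s \right)} = \sqrt{-4 + s}$
$U = -90 + 6 i \sqrt{3}$ ($U = 3 \left(\sqrt{-4 - 8} - 30\right) = 3 \left(\sqrt{-12} - 30\right) = 3 \left(2 i \sqrt{3} - 30\right) = 3 \left(-30 + 2 i \sqrt{3}\right) = -90 + 6 i \sqrt{3} \approx -90.0 + 10.392 i$)
$Y{\left(5,-6 \right)} 114 \left(U + k{\left(-1 \right)}\right) = 3 \left(-6\right) 114 \left(\left(-90 + 6 i \sqrt{3}\right) - 3\right) = - 18 \cdot 114 \left(-93 + 6 i \sqrt{3}\right) = - 18 \left(-10602 + 684 i \sqrt{3}\right) = 190836 - 12312 i \sqrt{3}$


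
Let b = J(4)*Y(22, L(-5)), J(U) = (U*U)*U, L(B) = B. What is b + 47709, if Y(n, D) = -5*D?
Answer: 49309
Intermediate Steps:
J(U) = U³ (J(U) = U²*U = U³)
b = 1600 (b = 4³*(-5*(-5)) = 64*25 = 1600)
b + 47709 = 1600 + 47709 = 49309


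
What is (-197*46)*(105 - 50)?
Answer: -498410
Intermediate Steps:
(-197*46)*(105 - 50) = -9062*55 = -498410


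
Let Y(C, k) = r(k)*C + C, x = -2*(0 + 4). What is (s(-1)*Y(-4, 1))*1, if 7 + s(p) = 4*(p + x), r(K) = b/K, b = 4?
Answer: 860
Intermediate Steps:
x = -8 (x = -2*4 = -8)
r(K) = 4/K
Y(C, k) = C + 4*C/k (Y(C, k) = (4/k)*C + C = 4*C/k + C = C + 4*C/k)
s(p) = -39 + 4*p (s(p) = -7 + 4*(p - 8) = -7 + 4*(-8 + p) = -7 + (-32 + 4*p) = -39 + 4*p)
(s(-1)*Y(-4, 1))*1 = ((-39 + 4*(-1))*(-4*(4 + 1)/1))*1 = ((-39 - 4)*(-4*1*5))*1 = -43*(-20)*1 = 860*1 = 860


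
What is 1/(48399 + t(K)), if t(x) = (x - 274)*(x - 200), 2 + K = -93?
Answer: 1/157254 ≈ 6.3591e-6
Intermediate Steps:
K = -95 (K = -2 - 93 = -95)
t(x) = (-274 + x)*(-200 + x)
1/(48399 + t(K)) = 1/(48399 + (54800 + (-95)**2 - 474*(-95))) = 1/(48399 + (54800 + 9025 + 45030)) = 1/(48399 + 108855) = 1/157254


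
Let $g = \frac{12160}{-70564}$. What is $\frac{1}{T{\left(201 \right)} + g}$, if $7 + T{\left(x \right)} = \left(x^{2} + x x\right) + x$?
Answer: $\frac{17641}{1428847396} \approx 1.2346 \cdot 10^{-5}$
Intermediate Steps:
$T{\left(x \right)} = -7 + x + 2 x^{2}$ ($T{\left(x \right)} = -7 + \left(\left(x^{2} + x x\right) + x\right) = -7 + \left(\left(x^{2} + x^{2}\right) + x\right) = -7 + \left(2 x^{2} + x\right) = -7 + \left(x + 2 x^{2}\right) = -7 + x + 2 x^{2}$)
$g = - \frac{3040}{17641}$ ($g = 12160 \left(- \frac{1}{70564}\right) = - \frac{3040}{17641} \approx -0.17233$)
$\frac{1}{T{\left(201 \right)} + g} = \frac{1}{\left(-7 + 201 + 2 \cdot 201^{2}\right) - \frac{3040}{17641}} = \frac{1}{\left(-7 + 201 + 2 \cdot 40401\right) - \frac{3040}{17641}} = \frac{1}{\left(-7 + 201 + 80802\right) - \frac{3040}{17641}} = \frac{1}{80996 - \frac{3040}{17641}} = \frac{1}{\frac{1428847396}{17641}} = \frac{17641}{1428847396}$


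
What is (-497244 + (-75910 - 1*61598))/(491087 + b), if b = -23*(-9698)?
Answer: -70528/79349 ≈ -0.88883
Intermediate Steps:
b = 223054
(-497244 + (-75910 - 1*61598))/(491087 + b) = (-497244 + (-75910 - 1*61598))/(491087 + 223054) = (-497244 + (-75910 - 61598))/714141 = (-497244 - 137508)*(1/714141) = -634752*1/714141 = -70528/79349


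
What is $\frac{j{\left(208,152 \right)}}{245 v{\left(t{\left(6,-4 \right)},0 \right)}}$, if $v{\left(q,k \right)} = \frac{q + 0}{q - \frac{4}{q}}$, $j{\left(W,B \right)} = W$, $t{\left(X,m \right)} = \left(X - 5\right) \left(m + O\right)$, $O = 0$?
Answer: $\frac{156}{245} \approx 0.63673$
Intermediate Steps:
$t{\left(X,m \right)} = m \left(-5 + X\right)$ ($t{\left(X,m \right)} = \left(X - 5\right) \left(m + 0\right) = \left(-5 + X\right) m = m \left(-5 + X\right)$)
$v{\left(q,k \right)} = \frac{q}{q - \frac{4}{q}}$
$\frac{j{\left(208,152 \right)}}{245 v{\left(t{\left(6,-4 \right)},0 \right)}} = \frac{208}{245 \frac{\left(- 4 \left(-5 + 6\right)\right)^{2}}{-4 + \left(- 4 \left(-5 + 6\right)\right)^{2}}} = \frac{208}{245 \frac{\left(\left(-4\right) 1\right)^{2}}{-4 + \left(\left(-4\right) 1\right)^{2}}} = \frac{208}{245 \frac{\left(-4\right)^{2}}{-4 + \left(-4\right)^{2}}} = \frac{208}{245 \frac{16}{-4 + 16}} = \frac{208}{245 \cdot \frac{16}{12}} = \frac{208}{245 \cdot 16 \cdot \frac{1}{12}} = \frac{208}{245 \cdot \frac{4}{3}} = \frac{208}{\frac{980}{3}} = 208 \cdot \frac{3}{980} = \frac{156}{245}$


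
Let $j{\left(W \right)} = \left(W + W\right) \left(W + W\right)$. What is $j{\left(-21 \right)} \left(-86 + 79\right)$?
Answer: $-12348$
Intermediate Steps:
$j{\left(W \right)} = 4 W^{2}$ ($j{\left(W \right)} = 2 W 2 W = 4 W^{2}$)
$j{\left(-21 \right)} \left(-86 + 79\right) = 4 \left(-21\right)^{2} \left(-86 + 79\right) = 4 \cdot 441 \left(-7\right) = 1764 \left(-7\right) = -12348$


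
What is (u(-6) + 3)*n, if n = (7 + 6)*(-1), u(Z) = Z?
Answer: 39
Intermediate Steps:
n = -13 (n = 13*(-1) = -13)
(u(-6) + 3)*n = (-6 + 3)*(-13) = -3*(-13) = 39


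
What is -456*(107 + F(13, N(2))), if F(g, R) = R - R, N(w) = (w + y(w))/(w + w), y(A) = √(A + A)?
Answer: -48792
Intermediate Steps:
y(A) = √2*√A (y(A) = √(2*A) = √2*√A)
N(w) = (w + √2*√w)/(2*w) (N(w) = (w + √2*√w)/(w + w) = (w + √2*√w)/((2*w)) = (w + √2*√w)*(1/(2*w)) = (w + √2*√w)/(2*w))
F(g, R) = 0
-456*(107 + F(13, N(2))) = -456*(107 + 0) = -456*107 = -48792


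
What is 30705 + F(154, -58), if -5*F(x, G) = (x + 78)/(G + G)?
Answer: 153527/5 ≈ 30705.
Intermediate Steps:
F(x, G) = -(78 + x)/(10*G) (F(x, G) = -(x + 78)/(5*(G + G)) = -(78 + x)/(5*(2*G)) = -(78 + x)*1/(2*G)/5 = -(78 + x)/(10*G))
30705 + F(154, -58) = 30705 + (⅒)*(-78 - 1*154)/(-58) = 30705 + (⅒)*(-1/58)*(-78 - 154) = 30705 + (⅒)*(-1/58)*(-232) = 30705 + ⅖ = 153527/5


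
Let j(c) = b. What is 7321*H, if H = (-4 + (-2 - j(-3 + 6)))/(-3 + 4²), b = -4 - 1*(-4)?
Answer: -43926/13 ≈ -3378.9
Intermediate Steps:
b = 0 (b = -4 + 4 = 0)
j(c) = 0
H = -6/13 (H = (-4 + (-2 - 1*0))/(-3 + 4²) = (-4 + (-2 + 0))/(-3 + 16) = (-4 - 2)/13 = -6*1/13 = -6/13 ≈ -0.46154)
7321*H = 7321*(-6/13) = -43926/13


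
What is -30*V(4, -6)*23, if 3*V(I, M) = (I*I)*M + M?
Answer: 23460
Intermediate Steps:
V(I, M) = M/3 + M*I²/3 (V(I, M) = ((I*I)*M + M)/3 = (I²*M + M)/3 = (M*I² + M)/3 = (M + M*I²)/3 = M/3 + M*I²/3)
-30*V(4, -6)*23 = -10*(-6)*(1 + 4²)*23 = -10*(-6)*(1 + 16)*23 = -10*(-6)*17*23 = -30*(-34)*23 = 1020*23 = 23460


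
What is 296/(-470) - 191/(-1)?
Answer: 44737/235 ≈ 190.37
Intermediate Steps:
296/(-470) - 191/(-1) = 296*(-1/470) - 191*(-1) = -148/235 + 191 = 44737/235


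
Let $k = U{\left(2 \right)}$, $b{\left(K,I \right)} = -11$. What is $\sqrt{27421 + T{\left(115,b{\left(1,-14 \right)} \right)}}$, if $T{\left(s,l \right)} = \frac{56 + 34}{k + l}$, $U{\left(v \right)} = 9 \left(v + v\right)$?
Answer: $\frac{\sqrt{685615}}{5} \approx 165.6$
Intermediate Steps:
$U{\left(v \right)} = 18 v$ ($U{\left(v \right)} = 9 \cdot 2 v = 18 v$)
$k = 36$ ($k = 18 \cdot 2 = 36$)
$T{\left(s,l \right)} = \frac{90}{36 + l}$ ($T{\left(s,l \right)} = \frac{56 + 34}{36 + l} = \frac{90}{36 + l}$)
$\sqrt{27421 + T{\left(115,b{\left(1,-14 \right)} \right)}} = \sqrt{27421 + \frac{90}{36 - 11}} = \sqrt{27421 + \frac{90}{25}} = \sqrt{27421 + 90 \cdot \frac{1}{25}} = \sqrt{27421 + \frac{18}{5}} = \sqrt{\frac{137123}{5}} = \frac{\sqrt{685615}}{5}$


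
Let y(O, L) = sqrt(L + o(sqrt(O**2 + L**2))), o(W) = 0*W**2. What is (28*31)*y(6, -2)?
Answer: 868*I*sqrt(2) ≈ 1227.5*I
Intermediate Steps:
o(W) = 0
y(O, L) = sqrt(L) (y(O, L) = sqrt(L + 0) = sqrt(L))
(28*31)*y(6, -2) = (28*31)*sqrt(-2) = 868*(I*sqrt(2)) = 868*I*sqrt(2)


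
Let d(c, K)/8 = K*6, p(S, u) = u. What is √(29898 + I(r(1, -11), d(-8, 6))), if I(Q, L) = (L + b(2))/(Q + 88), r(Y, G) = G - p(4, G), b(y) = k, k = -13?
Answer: √478418/4 ≈ 172.92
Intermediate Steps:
b(y) = -13
r(Y, G) = 0 (r(Y, G) = G - G = 0)
d(c, K) = 48*K (d(c, K) = 8*(K*6) = 8*(6*K) = 48*K)
I(Q, L) = (-13 + L)/(88 + Q) (I(Q, L) = (L - 13)/(Q + 88) = (-13 + L)/(88 + Q))
√(29898 + I(r(1, -11), d(-8, 6))) = √(29898 + (-13 + 48*6)/(88 + 0)) = √(29898 + (-13 + 288)/88) = √(29898 + (1/88)*275) = √(29898 + 25/8) = √(239209/8) = √478418/4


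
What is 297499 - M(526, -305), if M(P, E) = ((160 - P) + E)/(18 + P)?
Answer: 161840127/544 ≈ 2.9750e+5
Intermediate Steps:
M(P, E) = (160 + E - P)/(18 + P)
297499 - M(526, -305) = 297499 - (160 - 305 - 1*526)/(18 + 526) = 297499 - (160 - 305 - 526)/544 = 297499 - (-671)/544 = 297499 - 1*(-671/544) = 297499 + 671/544 = 161840127/544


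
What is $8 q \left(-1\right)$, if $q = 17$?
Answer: $-136$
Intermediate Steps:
$8 q \left(-1\right) = 8 \cdot 17 \left(-1\right) = 136 \left(-1\right) = -136$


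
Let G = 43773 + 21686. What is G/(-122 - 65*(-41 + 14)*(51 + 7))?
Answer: 65459/101668 ≈ 0.64385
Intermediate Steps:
G = 65459
G/(-122 - 65*(-41 + 14)*(51 + 7)) = 65459/(-122 - 65*(-41 + 14)*(51 + 7)) = 65459/(-122 - (-1755)*58) = 65459/(-122 - 65*(-1566)) = 65459/(-122 + 101790) = 65459/101668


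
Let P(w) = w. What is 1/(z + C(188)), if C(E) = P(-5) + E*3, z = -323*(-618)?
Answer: 1/200173 ≈ 4.9957e-6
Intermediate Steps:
z = 199614
C(E) = -5 + 3*E (C(E) = -5 + E*3 = -5 + 3*E)
1/(z + C(188)) = 1/(199614 + (-5 + 3*188)) = 1/(199614 + (-5 + 564)) = 1/(199614 + 559) = 1/200173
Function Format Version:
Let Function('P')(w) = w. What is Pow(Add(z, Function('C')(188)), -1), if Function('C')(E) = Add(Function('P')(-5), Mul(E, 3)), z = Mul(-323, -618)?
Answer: Rational(1, 200173) ≈ 4.9957e-6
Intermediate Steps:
z = 199614
Function('C')(E) = Add(-5, Mul(3, E)) (Function('C')(E) = Add(-5, Mul(E, 3)) = Add(-5, Mul(3, E)))
Pow(Add(z, Function('C')(188)), -1) = Pow(Add(199614, Add(-5, Mul(3, 188))), -1) = Pow(Add(199614, Add(-5, 564)), -1) = Pow(Add(199614, 559), -1) = Pow(200173, -1) = Rational(1, 200173)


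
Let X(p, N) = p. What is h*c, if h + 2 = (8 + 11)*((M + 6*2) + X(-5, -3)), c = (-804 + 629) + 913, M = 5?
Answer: 166788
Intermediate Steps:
c = 738 (c = -175 + 913 = 738)
h = 226 (h = -2 + (8 + 11)*((5 + 6*2) - 5) = -2 + 19*((5 + 12) - 5) = -2 + 19*(17 - 5) = -2 + 19*12 = -2 + 228 = 226)
h*c = 226*738 = 166788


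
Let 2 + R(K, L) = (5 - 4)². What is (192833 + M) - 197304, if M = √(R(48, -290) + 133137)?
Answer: -4471 + 4*√8321 ≈ -4106.1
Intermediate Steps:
R(K, L) = -1 (R(K, L) = -2 + (5 - 4)² = -2 + 1² = -2 + 1 = -1)
M = 4*√8321 (M = √(-1 + 133137) = √133136 = 4*√8321 ≈ 364.88)
(192833 + M) - 197304 = (192833 + 4*√8321) - 197304 = -4471 + 4*√8321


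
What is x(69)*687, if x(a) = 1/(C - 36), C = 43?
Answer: 687/7 ≈ 98.143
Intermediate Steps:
x(a) = ⅐ (x(a) = 1/(43 - 36) = 1/7 = ⅐)
x(69)*687 = (⅐)*687 = 687/7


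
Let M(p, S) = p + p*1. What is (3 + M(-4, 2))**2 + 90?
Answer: 115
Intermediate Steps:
M(p, S) = 2*p (M(p, S) = p + p = 2*p)
(3 + M(-4, 2))**2 + 90 = (3 + 2*(-4))**2 + 90 = (3 - 8)**2 + 90 = (-5)**2 + 90 = 25 + 90 = 115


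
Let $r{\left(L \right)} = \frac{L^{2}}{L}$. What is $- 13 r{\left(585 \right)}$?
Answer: $-7605$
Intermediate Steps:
$r{\left(L \right)} = L$
$- 13 r{\left(585 \right)} = \left(-13\right) 585 = -7605$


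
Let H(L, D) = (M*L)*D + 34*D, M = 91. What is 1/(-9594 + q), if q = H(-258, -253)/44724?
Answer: -11181/105787681 ≈ -0.00010569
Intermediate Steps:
H(L, D) = 34*D + 91*D*L (H(L, D) = (91*L)*D + 34*D = 91*D*L + 34*D = 34*D + 91*D*L)
q = 1482833/11181 (q = -253*(34 + 91*(-258))/44724 = -253*(34 - 23478)*(1/44724) = -253*(-23444)*(1/44724) = 5931332*(1/44724) = 1482833/11181 ≈ 132.62)
1/(-9594 + q) = 1/(-9594 + 1482833/11181) = 1/(-105787681/11181) = -11181/105787681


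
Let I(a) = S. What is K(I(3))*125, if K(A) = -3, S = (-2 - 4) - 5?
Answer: -375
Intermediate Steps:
S = -11 (S = -6 - 5 = -11)
I(a) = -11
K(I(3))*125 = -3*125 = -375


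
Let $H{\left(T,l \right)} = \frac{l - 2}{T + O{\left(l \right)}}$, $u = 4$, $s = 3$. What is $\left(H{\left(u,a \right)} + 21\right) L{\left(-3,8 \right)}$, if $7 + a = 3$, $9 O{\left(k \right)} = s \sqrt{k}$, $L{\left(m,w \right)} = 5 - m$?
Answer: $\frac{5784}{37} + \frac{72 i}{37} \approx 156.32 + 1.9459 i$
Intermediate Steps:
$O{\left(k \right)} = \frac{\sqrt{k}}{3}$ ($O{\left(k \right)} = \frac{3 \sqrt{k}}{9} = \frac{\sqrt{k}}{3}$)
$a = -4$ ($a = -7 + 3 = -4$)
$H{\left(T,l \right)} = \frac{-2 + l}{T + \frac{\sqrt{l}}{3}}$ ($H{\left(T,l \right)} = \frac{l - 2}{T + \frac{\sqrt{l}}{3}} = \frac{-2 + l}{T + \frac{\sqrt{l}}{3}}$)
$\left(H{\left(u,a \right)} + 21\right) L{\left(-3,8 \right)} = \left(\frac{3 \left(-2 - 4\right)}{\sqrt{-4} + 3 \cdot 4} + 21\right) \left(5 - -3\right) = \left(3 \frac{1}{2 i + 12} \left(-6\right) + 21\right) \left(5 + 3\right) = \left(3 \frac{1}{12 + 2 i} \left(-6\right) + 21\right) 8 = \left(3 \frac{12 - 2 i}{148} \left(-6\right) + 21\right) 8 = \left(\left(- \frac{54}{37} + \frac{9 i}{37}\right) + 21\right) 8 = \left(\frac{723}{37} + \frac{9 i}{37}\right) 8 = \frac{5784}{37} + \frac{72 i}{37}$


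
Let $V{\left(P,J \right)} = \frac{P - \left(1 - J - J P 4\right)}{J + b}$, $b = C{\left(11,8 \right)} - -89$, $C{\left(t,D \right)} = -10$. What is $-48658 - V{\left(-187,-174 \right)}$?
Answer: $- \frac{898544}{19} \approx -47292.0$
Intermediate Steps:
$b = 79$ ($b = -10 - -89 = -10 + 89 = 79$)
$V{\left(P,J \right)} = \frac{-1 + J + P + 4 J P}{79 + J}$ ($V{\left(P,J \right)} = \frac{P - \left(1 - J - J P 4\right)}{J + 79} = \frac{P - \left(1 - J - 4 J P\right)}{79 + J} = \frac{P + \left(-1 + J + 4 J P\right)}{79 + J} = \frac{-1 + J + P + 4 J P}{79 + J}$)
$-48658 - V{\left(-187,-174 \right)} = -48658 - \frac{-1 - 174 - 187 + 4 \left(-174\right) \left(-187\right)}{79 - 174} = -48658 - \frac{-1 - 174 - 187 + 130152}{-95} = -48658 - \left(- \frac{1}{95}\right) 129790 = -48658 - - \frac{25958}{19} = -48658 + \frac{25958}{19} = - \frac{898544}{19}$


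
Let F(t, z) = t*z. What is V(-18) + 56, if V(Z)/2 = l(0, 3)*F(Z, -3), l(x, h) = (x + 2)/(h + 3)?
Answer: 92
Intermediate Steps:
l(x, h) = (2 + x)/(3 + h)
V(Z) = -2*Z (V(Z) = 2*(((2 + 0)/(3 + 3))*(Z*(-3))) = 2*((2/6)*(-3*Z)) = 2*(((⅙)*2)*(-3*Z)) = 2*((-3*Z)/3) = 2*(-Z) = -2*Z)
V(-18) + 56 = -2*(-18) + 56 = 36 + 56 = 92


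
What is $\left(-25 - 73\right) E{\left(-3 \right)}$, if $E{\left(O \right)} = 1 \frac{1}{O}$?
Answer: $\frac{98}{3} \approx 32.667$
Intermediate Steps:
$E{\left(O \right)} = \frac{1}{O}$
$\left(-25 - 73\right) E{\left(-3 \right)} = \frac{-25 - 73}{-3} = \left(-98\right) \left(- \frac{1}{3}\right) = \frac{98}{3}$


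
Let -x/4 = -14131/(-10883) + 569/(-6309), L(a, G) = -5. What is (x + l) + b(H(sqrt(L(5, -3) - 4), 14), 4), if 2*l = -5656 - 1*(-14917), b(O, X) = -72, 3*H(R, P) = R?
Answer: 625317261683/137321694 ≈ 4553.7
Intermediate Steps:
H(R, P) = R/3
x = -331840208/68660847 (x = -4*(-14131/(-10883) + 569/(-6309)) = -4*(-14131*(-1/10883) + 569*(-1/6309)) = -4*(14131/10883 - 569/6309) = -4*82960052/68660847 = -331840208/68660847 ≈ -4.8330)
l = 9261/2 (l = (-5656 - 1*(-14917))/2 = (-5656 + 14917)/2 = (1/2)*9261 = 9261/2 ≈ 4630.5)
(x + l) + b(H(sqrt(L(5, -3) - 4), 14), 4) = (-331840208/68660847 + 9261/2) - 72 = 635204423651/137321694 - 72 = 625317261683/137321694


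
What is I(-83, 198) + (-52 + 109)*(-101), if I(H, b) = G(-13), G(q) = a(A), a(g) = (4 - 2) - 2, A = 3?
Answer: -5757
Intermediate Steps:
a(g) = 0 (a(g) = 2 - 2 = 0)
G(q) = 0
I(H, b) = 0
I(-83, 198) + (-52 + 109)*(-101) = 0 + (-52 + 109)*(-101) = 0 + 57*(-101) = 0 - 5757 = -5757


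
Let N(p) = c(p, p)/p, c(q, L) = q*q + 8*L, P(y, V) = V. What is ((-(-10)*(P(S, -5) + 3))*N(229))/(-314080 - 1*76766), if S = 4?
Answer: 790/65141 ≈ 0.012128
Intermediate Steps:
c(q, L) = q² + 8*L
N(p) = (p² + 8*p)/p
((-(-10)*(P(S, -5) + 3))*N(229))/(-314080 - 1*76766) = ((-(-10)*(-5 + 3))*(8 + 229))/(-314080 - 1*76766) = (-(-10)*(-2)*237)/(-314080 - 76766) = (-5*4*237)/(-390846) = -20*237*(-1/390846) = -4740*(-1/390846) = 790/65141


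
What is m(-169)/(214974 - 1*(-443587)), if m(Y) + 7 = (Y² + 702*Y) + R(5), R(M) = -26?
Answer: -90110/658561 ≈ -0.13683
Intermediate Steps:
m(Y) = -33 + Y² + 702*Y (m(Y) = -7 + ((Y² + 702*Y) - 26) = -7 + (-26 + Y² + 702*Y) = -33 + Y² + 702*Y)
m(-169)/(214974 - 1*(-443587)) = (-33 + (-169)² + 702*(-169))/(214974 - 1*(-443587)) = (-33 + 28561 - 118638)/(214974 + 443587) = -90110/658561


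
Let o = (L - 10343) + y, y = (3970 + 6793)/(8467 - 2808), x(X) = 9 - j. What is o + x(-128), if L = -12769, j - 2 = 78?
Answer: -131181834/5659 ≈ -23181.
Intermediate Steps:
j = 80 (j = 2 + 78 = 80)
x(X) = -71 (x(X) = 9 - 1*80 = 9 - 80 = -71)
y = 10763/5659 ≈ 1.9019
o = -130780045/5659 (o = (-12769 - 10343) + 10763/5659 = -23112 + 10763/5659 = -130780045/5659 ≈ -23110.)
o + x(-128) = -130780045/5659 - 71 = -131181834/5659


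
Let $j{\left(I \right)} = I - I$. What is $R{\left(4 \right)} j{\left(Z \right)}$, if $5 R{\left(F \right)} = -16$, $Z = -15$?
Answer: $0$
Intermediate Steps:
$j{\left(I \right)} = 0$
$R{\left(F \right)} = - \frac{16}{5}$ ($R{\left(F \right)} = \frac{1}{5} \left(-16\right) = - \frac{16}{5}$)
$R{\left(4 \right)} j{\left(Z \right)} = \left(- \frac{16}{5}\right) 0 = 0$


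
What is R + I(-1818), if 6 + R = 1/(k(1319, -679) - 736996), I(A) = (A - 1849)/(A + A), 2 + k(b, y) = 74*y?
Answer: -892980937/178901199 ≈ -4.9915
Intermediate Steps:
k(b, y) = -2 + 74*y
I(A) = (-1849 + A)/(2*A) (I(A) = (-1849 + A)/((2*A)) = (-1849 + A)*(1/(2*A)) = (-1849 + A)/(2*A))
R = -4723465/787244 (R = -6 + 1/((-2 + 74*(-679)) - 736996) = -6 + 1/((-2 - 50246) - 736996) = -6 + 1/(-50248 - 736996) = -6 + 1/(-787244) = -6 - 1/787244 = -4723465/787244 ≈ -6.0000)
R + I(-1818) = -4723465/787244 + (½)*(-1849 - 1818)/(-1818) = -4723465/787244 + (½)*(-1/1818)*(-3667) = -4723465/787244 + 3667/3636 = -892980937/178901199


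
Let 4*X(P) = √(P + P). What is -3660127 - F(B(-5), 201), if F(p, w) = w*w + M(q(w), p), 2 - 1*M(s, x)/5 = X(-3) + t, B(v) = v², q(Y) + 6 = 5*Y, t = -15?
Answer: -3700613 + 5*I*√6/4 ≈ -3.7006e+6 + 3.0619*I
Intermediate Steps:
q(Y) = -6 + 5*Y
X(P) = √2*√P/4 (X(P) = √(P + P)/4 = √(2*P)/4 = (√2*√P)/4 = √2*√P/4)
M(s, x) = 85 - 5*I*√6/4 (M(s, x) = 10 - 5*(√2*√(-3)/4 - 15) = 10 - 5*(√2*(I*√3)/4 - 15) = 10 - 5*(I*√6/4 - 15) = 10 - 5*(-15 + I*√6/4) = 10 + (75 - 5*I*√6/4) = 85 - 5*I*√6/4)
F(p, w) = 85 + w² - 5*I*√6/4 (F(p, w) = w*w + (85 - 5*I*√6/4) = w² + (85 - 5*I*√6/4) = 85 + w² - 5*I*√6/4)
-3660127 - F(B(-5), 201) = -3660127 - (85 + 201² - 5*I*√6/4) = -3660127 - (85 + 40401 - 5*I*√6/4) = -3660127 - (40486 - 5*I*√6/4) = -3660127 + (-40486 + 5*I*√6/4) = -3700613 + 5*I*√6/4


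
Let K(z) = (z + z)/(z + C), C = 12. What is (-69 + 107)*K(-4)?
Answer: -38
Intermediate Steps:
K(z) = 2*z/(12 + z) (K(z) = (z + z)/(z + 12) = (2*z)/(12 + z) = 2*z/(12 + z))
(-69 + 107)*K(-4) = (-69 + 107)*(2*(-4)/(12 - 4)) = 38*(2*(-4)/8) = 38*(2*(-4)*(1/8)) = 38*(-1) = -38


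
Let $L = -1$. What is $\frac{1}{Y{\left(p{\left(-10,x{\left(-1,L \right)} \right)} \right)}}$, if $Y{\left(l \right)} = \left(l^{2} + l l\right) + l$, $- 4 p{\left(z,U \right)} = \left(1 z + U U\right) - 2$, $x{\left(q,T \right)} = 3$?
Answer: $\frac{8}{15} \approx 0.53333$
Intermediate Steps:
$p{\left(z,U \right)} = \frac{1}{2} - \frac{z}{4} - \frac{U^{2}}{4}$ ($p{\left(z,U \right)} = - \frac{\left(1 z + U U\right) - 2}{4} = - \frac{\left(z + U^{2}\right) - 2}{4} = - \frac{-2 + z + U^{2}}{4} = \frac{1}{2} - \frac{z}{4} - \frac{U^{2}}{4}$)
$Y{\left(l \right)} = l + 2 l^{2}$ ($Y{\left(l \right)} = \left(l^{2} + l^{2}\right) + l = 2 l^{2} + l = l + 2 l^{2}$)
$\frac{1}{Y{\left(p{\left(-10,x{\left(-1,L \right)} \right)} \right)}} = \frac{1}{\left(\frac{1}{2} - - \frac{5}{2} - \frac{3^{2}}{4}\right) \left(1 + 2 \left(\frac{1}{2} - - \frac{5}{2} - \frac{3^{2}}{4}\right)\right)} = \frac{1}{\left(\frac{1}{2} + \frac{5}{2} - \frac{9}{4}\right) \left(1 + 2 \left(\frac{1}{2} + \frac{5}{2} - \frac{9}{4}\right)\right)} = \frac{1}{\frac{3}{4} \left(1 + 2 \cdot \frac{3}{4}\right)} = \frac{1}{\frac{3}{4} \left(1 + \frac{3}{2}\right)} = \frac{1}{\frac{3}{4} \cdot \frac{5}{2}} = \frac{1}{\frac{15}{8}} = \frac{8}{15}$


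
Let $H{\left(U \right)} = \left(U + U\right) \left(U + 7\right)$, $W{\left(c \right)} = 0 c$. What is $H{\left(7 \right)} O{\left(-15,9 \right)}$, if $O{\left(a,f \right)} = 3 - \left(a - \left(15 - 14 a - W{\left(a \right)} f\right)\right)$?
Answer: $47628$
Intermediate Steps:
$W{\left(c \right)} = 0$
$H{\left(U \right)} = 2 U \left(7 + U\right)$
$O{\left(a,f \right)} = 18 - 15 a$ ($O{\left(a,f \right)} = 3 - \left(a + \left(\left(14 a + 0 f\right) - 15\right)\right) = 3 - \left(a + \left(\left(14 a + 0\right) - 15\right)\right) = 3 - \left(a + \left(14 a - 15\right)\right) = 3 - \left(a + \left(-15 + 14 a\right)\right) = 3 - \left(-15 + 15 a\right) = 18 - 15 a$)
$H{\left(7 \right)} O{\left(-15,9 \right)} = 2 \cdot 7 \left(7 + 7\right) \left(18 - -225\right) = 2 \cdot 7 \cdot 14 \left(18 + 225\right) = 196 \cdot 243 = 47628$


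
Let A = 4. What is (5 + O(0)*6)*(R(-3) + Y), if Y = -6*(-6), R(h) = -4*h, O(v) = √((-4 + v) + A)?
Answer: 240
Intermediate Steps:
O(v) = √v (O(v) = √((-4 + v) + 4) = √v)
Y = 36
(5 + O(0)*6)*(R(-3) + Y) = (5 + √0*6)*(-4*(-3) + 36) = (5 + 0*6)*(12 + 36) = (5 + 0)*48 = 5*48 = 240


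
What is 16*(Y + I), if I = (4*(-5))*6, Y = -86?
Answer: -3296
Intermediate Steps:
I = -120 (I = -20*6 = -120)
16*(Y + I) = 16*(-86 - 120) = 16*(-206) = -3296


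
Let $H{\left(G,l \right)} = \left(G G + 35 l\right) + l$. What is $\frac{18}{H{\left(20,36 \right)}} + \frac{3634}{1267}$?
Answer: $\frac{3093035}{1074416} \approx 2.8788$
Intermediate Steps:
$H{\left(G,l \right)} = G^{2} + 36 l$ ($H{\left(G,l \right)} = \left(G^{2} + 35 l\right) + l = G^{2} + 36 l$)
$\frac{18}{H{\left(20,36 \right)}} + \frac{3634}{1267} = \frac{18}{20^{2} + 36 \cdot 36} + \frac{3634}{1267} = \frac{18}{400 + 1296} + 3634 \cdot \frac{1}{1267} = \frac{18}{1696} + \frac{3634}{1267} = 18 \cdot \frac{1}{1696} + \frac{3634}{1267} = \frac{9}{848} + \frac{3634}{1267} = \frac{3093035}{1074416}$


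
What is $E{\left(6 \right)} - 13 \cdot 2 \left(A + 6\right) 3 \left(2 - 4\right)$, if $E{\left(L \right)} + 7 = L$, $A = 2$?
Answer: $1247$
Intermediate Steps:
$E{\left(L \right)} = -7 + L$
$E{\left(6 \right)} - 13 \cdot 2 \left(A + 6\right) 3 \left(2 - 4\right) = \left(-7 + 6\right) - 13 \cdot 2 \left(2 + 6\right) 3 \left(2 - 4\right) = -1 - 13 \cdot 2 \cdot 8 \cdot 3 \left(-2\right) = -1 - 13 \cdot 2 \cdot 24 \left(-2\right) = -1 - 13 \cdot 48 \left(-2\right) = -1 - -1248 = -1 + 1248 = 1247$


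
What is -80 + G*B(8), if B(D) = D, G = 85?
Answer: 600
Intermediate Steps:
-80 + G*B(8) = -80 + 85*8 = -80 + 680 = 600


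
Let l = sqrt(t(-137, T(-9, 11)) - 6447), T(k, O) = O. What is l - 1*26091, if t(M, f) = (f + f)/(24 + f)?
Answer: -26091 + I*sqrt(7896805)/35 ≈ -26091.0 + 80.289*I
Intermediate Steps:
t(M, f) = 2*f/(24 + f) (t(M, f) = (2*f)/(24 + f) = 2*f/(24 + f))
l = I*sqrt(7896805)/35 (l = sqrt(2*11/(24 + 11) - 6447) = sqrt(2*11/35 - 6447) = sqrt(2*11*(1/35) - 6447) = sqrt(22/35 - 6447) = sqrt(-225623/35) = I*sqrt(7896805)/35 ≈ 80.289*I)
l - 1*26091 = I*sqrt(7896805)/35 - 1*26091 = I*sqrt(7896805)/35 - 26091 = -26091 + I*sqrt(7896805)/35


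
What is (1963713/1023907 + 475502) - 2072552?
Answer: -1635228710637/1023907 ≈ -1.5970e+6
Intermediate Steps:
(1963713/1023907 + 475502) - 2072552 = 486871790027/1023907 - 2072552 = -1635228710637/1023907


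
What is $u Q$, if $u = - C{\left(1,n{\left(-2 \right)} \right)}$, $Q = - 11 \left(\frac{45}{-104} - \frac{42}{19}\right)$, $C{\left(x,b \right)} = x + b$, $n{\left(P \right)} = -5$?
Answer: $\frac{57453}{494} \approx 116.3$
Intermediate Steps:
$C{\left(x,b \right)} = b + x$
$Q = \frac{57453}{1976}$ ($Q = - 11 \left(45 \left(- \frac{1}{104}\right) - \frac{42}{19}\right) = - 11 \left(- \frac{45}{104} - \frac{42}{19}\right) = \left(-11\right) \left(- \frac{5223}{1976}\right) = \frac{57453}{1976} \approx 29.075$)
$u = 4$ ($u = - (-5 + 1) = \left(-1\right) \left(-4\right) = 4$)
$u Q = 4 \cdot \frac{57453}{1976} = \frac{57453}{494}$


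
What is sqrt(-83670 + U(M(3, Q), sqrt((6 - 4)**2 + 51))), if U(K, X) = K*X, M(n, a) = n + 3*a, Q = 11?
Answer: sqrt(-83670 + 36*sqrt(55)) ≈ 288.8*I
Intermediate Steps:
sqrt(-83670 + U(M(3, Q), sqrt((6 - 4)**2 + 51))) = sqrt(-83670 + (3 + 3*11)*sqrt((6 - 4)**2 + 51)) = sqrt(-83670 + (3 + 33)*sqrt(2**2 + 51)) = sqrt(-83670 + 36*sqrt(4 + 51)) = sqrt(-83670 + 36*sqrt(55))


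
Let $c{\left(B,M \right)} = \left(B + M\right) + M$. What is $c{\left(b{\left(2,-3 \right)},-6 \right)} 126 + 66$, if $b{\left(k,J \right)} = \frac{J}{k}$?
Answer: $-1635$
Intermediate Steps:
$c{\left(B,M \right)} = B + 2 M$
$c{\left(b{\left(2,-3 \right)},-6 \right)} 126 + 66 = \left(- \frac{3}{2} + 2 \left(-6\right)\right) 126 + 66 = \left(\left(-3\right) \frac{1}{2} - 12\right) 126 + 66 = \left(- \frac{3}{2} - 12\right) 126 + 66 = \left(- \frac{27}{2}\right) 126 + 66 = -1701 + 66 = -1635$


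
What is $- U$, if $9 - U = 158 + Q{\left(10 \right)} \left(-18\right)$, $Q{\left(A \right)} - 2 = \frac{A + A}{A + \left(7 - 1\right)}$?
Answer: $\frac{181}{2} \approx 90.5$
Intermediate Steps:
$Q{\left(A \right)} = 2 + \frac{2 A}{6 + A}$ ($Q{\left(A \right)} = 2 + \frac{A + A}{A + \left(7 - 1\right)} = 2 + \frac{2 A}{A + \left(7 - 1\right)} = 2 + \frac{2 A}{A + 6} = 2 + \frac{2 A}{6 + A}$)
$U = - \frac{181}{2}$ ($U = 9 - \left(158 + \frac{4 \left(3 + 10\right)}{6 + 10} \left(-18\right)\right) = 9 - \left(158 + 4 \cdot \frac{1}{16} \cdot 13 \left(-18\right)\right) = 9 - \left(158 + \frac{13}{4} \left(-18\right)\right) = 9 - \left(158 - \frac{117}{2}\right) = 9 - \frac{199}{2} = - \frac{181}{2} \approx -90.5$)
$- U = \left(-1\right) \left(- \frac{181}{2}\right) = \frac{181}{2}$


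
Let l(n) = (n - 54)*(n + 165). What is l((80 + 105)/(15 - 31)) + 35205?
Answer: 6437185/256 ≈ 25145.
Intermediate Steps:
l(n) = (-54 + n)*(165 + n)
l((80 + 105)/(15 - 31)) + 35205 = (-8910 + ((80 + 105)/(15 - 31))**2 + 111*((80 + 105)/(15 - 31))) + 35205 = (-8910 + (185/(-16))**2 + 111*(185/(-16))) + 35205 = (-8910 + (185*(-1/16))**2 + 111*(185*(-1/16))) + 35205 = (-8910 + (-185/16)**2 + 111*(-185/16)) + 35205 = (-8910 + 34225/256 - 20535/16) + 35205 = -2575295/256 + 35205 = 6437185/256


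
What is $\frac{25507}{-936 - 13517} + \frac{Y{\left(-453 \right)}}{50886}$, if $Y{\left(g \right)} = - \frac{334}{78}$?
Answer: $- \frac{50622432529}{28682758962} \approx -1.7649$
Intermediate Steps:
$Y{\left(g \right)} = - \frac{167}{39}$ ($Y{\left(g \right)} = \left(-334\right) \frac{1}{78} = - \frac{167}{39}$)
$\frac{25507}{-936 - 13517} + \frac{Y{\left(-453 \right)}}{50886} = \frac{25507}{-936 - 13517} - \frac{167}{39 \cdot 50886} = \frac{25507}{-936 - 13517} - \frac{167}{1984554} = \frac{25507}{-14453} - \frac{167}{1984554} = 25507 \left(- \frac{1}{14453}\right) - \frac{167}{1984554} = - \frac{25507}{14453} - \frac{167}{1984554} = - \frac{50622432529}{28682758962}$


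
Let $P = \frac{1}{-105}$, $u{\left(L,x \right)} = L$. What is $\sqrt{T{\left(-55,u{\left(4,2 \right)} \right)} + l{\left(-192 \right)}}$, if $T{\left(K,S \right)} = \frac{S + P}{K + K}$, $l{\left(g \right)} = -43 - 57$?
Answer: $\frac{i \sqrt{533803578}}{2310} \approx 10.002 i$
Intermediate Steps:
$P = - \frac{1}{105} \approx -0.0095238$
$l{\left(g \right)} = -100$ ($l{\left(g \right)} = -43 - 57 = -100$)
$T{\left(K,S \right)} = \frac{- \frac{1}{105} + S}{2 K}$ ($T{\left(K,S \right)} = \frac{S - \frac{1}{105}}{K + K} = \frac{- \frac{1}{105} + S}{2 K}$)
$\sqrt{T{\left(-55,u{\left(4,2 \right)} \right)} + l{\left(-192 \right)}} = \sqrt{\frac{-1 + 105 \cdot 4}{210 \left(-55\right)} - 100} = \sqrt{\frac{1}{210} \left(- \frac{1}{55}\right) \left(-1 + 420\right) - 100} = \sqrt{\frac{1}{210} \left(- \frac{1}{55}\right) 419 - 100} = \sqrt{- \frac{419}{11550} - 100} = \sqrt{- \frac{1155419}{11550}} = \frac{i \sqrt{533803578}}{2310}$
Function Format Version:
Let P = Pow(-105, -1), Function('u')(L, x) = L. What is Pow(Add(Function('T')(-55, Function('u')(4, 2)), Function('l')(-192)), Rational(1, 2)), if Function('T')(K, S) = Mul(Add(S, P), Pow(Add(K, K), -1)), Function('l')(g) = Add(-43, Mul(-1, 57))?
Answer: Mul(Rational(1, 2310), I, Pow(533803578, Rational(1, 2))) ≈ Mul(10.002, I)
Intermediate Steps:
P = Rational(-1, 105) ≈ -0.0095238
Function('l')(g) = -100 (Function('l')(g) = Add(-43, -57) = -100)
Function('T')(K, S) = Mul(Rational(1, 2), Pow(K, -1), Add(Rational(-1, 105), S)) (Function('T')(K, S) = Mul(Add(S, Rational(-1, 105)), Pow(Add(K, K), -1)) = Mul(Add(Rational(-1, 105), S), Pow(Mul(2, K), -1)) = Mul(Add(Rational(-1, 105), S), Mul(Rational(1, 2), Pow(K, -1))) = Mul(Rational(1, 2), Pow(K, -1), Add(Rational(-1, 105), S)))
Pow(Add(Function('T')(-55, Function('u')(4, 2)), Function('l')(-192)), Rational(1, 2)) = Pow(Add(Mul(Rational(1, 210), Pow(-55, -1), Add(-1, Mul(105, 4))), -100), Rational(1, 2)) = Pow(Add(Mul(Rational(1, 210), Rational(-1, 55), Add(-1, 420)), -100), Rational(1, 2)) = Pow(Add(Mul(Rational(1, 210), Rational(-1, 55), 419), -100), Rational(1, 2)) = Pow(Add(Rational(-419, 11550), -100), Rational(1, 2)) = Pow(Rational(-1155419, 11550), Rational(1, 2)) = Mul(Rational(1, 2310), I, Pow(533803578, Rational(1, 2)))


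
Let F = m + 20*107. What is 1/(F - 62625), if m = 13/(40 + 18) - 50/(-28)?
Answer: -203/12278047 ≈ -1.6534e-5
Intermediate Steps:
m = 408/203 (m = 13/58 - 50*(-1/28) = 13*(1/58) + 25/14 = 13/58 + 25/14 = 408/203 ≈ 2.0099)
F = 434828/203 (F = 408/203 + 20*107 = 408/203 + 2140 = 434828/203 ≈ 2142.0)
1/(F - 62625) = 1/(434828/203 - 62625) = 1/(-12278047/203) = -203/12278047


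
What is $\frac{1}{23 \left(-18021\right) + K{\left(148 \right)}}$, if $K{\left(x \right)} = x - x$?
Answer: $- \frac{1}{414483} \approx -2.4126 \cdot 10^{-6}$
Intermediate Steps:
$K{\left(x \right)} = 0$
$\frac{1}{23 \left(-18021\right) + K{\left(148 \right)}} = \frac{1}{23 \left(-18021\right) + 0} = \frac{1}{-414483 + 0} = \frac{1}{-414483} = - \frac{1}{414483}$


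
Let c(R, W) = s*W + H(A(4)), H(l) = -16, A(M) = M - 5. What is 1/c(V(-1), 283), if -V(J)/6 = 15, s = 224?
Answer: 1/63376 ≈ 1.5779e-5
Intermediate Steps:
A(M) = -5 + M
V(J) = -90 (V(J) = -6*15 = -90)
c(R, W) = -16 + 224*W (c(R, W) = 224*W - 16 = -16 + 224*W)
1/c(V(-1), 283) = 1/(-16 + 224*283) = 1/(-16 + 63392) = 1/63376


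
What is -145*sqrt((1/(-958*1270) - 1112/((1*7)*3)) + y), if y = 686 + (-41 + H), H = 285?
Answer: -29*sqrt(143133150853827435)/2554986 ≈ -4294.2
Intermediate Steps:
y = 930 (y = 686 + (-41 + 285) = 686 + 244 = 930)
-145*sqrt((1/(-958*1270) - 1112/((1*7)*3)) + y) = -145*sqrt((1/(-958*1270) - 1112/((1*7)*3)) + 930) = -145*sqrt((-1/958*1/1270 - 1112/(7*3)) + 930) = -145*sqrt((-1/1216660 - 1112/21) + 930) = -145*sqrt(-1352925941/25549860 + 930) = -29*sqrt(143133150853827435)/2554986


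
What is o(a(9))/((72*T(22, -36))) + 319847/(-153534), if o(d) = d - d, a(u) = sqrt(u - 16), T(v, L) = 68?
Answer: -319847/153534 ≈ -2.0832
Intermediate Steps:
a(u) = sqrt(-16 + u)
o(d) = 0
o(a(9))/((72*T(22, -36))) + 319847/(-153534) = 0/((72*68)) + 319847/(-153534) = 0/4896 + 319847*(-1/153534) = 0*(1/4896) - 319847/153534 = 0 - 319847/153534 = -319847/153534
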